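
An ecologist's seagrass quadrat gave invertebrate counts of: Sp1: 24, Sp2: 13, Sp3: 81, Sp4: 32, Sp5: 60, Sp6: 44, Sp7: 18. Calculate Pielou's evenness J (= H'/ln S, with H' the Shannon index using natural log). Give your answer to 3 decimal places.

Total N = 24+13+81+32+60+44+18 = 272, so the proportions are 0.08824, 0.04779, 0.29779, 0.11765, 0.22059, 0.16176, 0.06618 (working shown to 5 dp, full precision carried).
H' = −Σ pᵢ ln pᵢ = −((-0.21421) + (-0.14533) + (-0.36073) + (-0.25177) + (-0.33341) + (-0.29467) + (-0.17970)) = 1.77983.
With S = 7 species, ln S = 1.94591, so J = 1.77983/1.94591 = 0.91465, i.e. 0.915 to 3 decimal places.

0.915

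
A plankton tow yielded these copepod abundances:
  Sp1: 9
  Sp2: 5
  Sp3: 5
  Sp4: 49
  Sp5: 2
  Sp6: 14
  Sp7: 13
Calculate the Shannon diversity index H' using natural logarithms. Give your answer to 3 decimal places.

1.500

Total N = 9+5+5+49+2+14+13 = 97, so the proportions are 0.09278, 0.05155, 0.05155, 0.50515, 0.02062, 0.14433, 0.13402 (working shown to 5 dp, full precision carried).
Each pᵢ ln pᵢ term: 0.09278×(-2.37749)=-0.22059, 0.05155×(-2.96527)=-0.15285, 0.05155×(-2.96527)=-0.15285, 0.50515×(-0.68289)=-0.34497, 0.02062×(-3.88156)=-0.08003, 0.14433×(-1.93565)=-0.27937, 0.13402×(-2.00976)=-0.26935.
Sum = -1.50001, so H' = 1.500.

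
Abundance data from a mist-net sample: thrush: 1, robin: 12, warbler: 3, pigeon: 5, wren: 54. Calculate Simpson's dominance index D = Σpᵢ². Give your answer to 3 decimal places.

0.550

Total N = 1+12+3+5+54 = 75, so the proportions are 0.01333, 0.16, 0.04, 0.06667, 0.72 (working shown to 5 dp, full precision carried).
D = 0.01333² + 0.16² + 0.04² + 0.06667² + 0.72² = 0.00018 + 0.02560 + 0.00160 + 0.00444 + 0.51840 = 0.55022.
To 3 decimal places, D = 0.550.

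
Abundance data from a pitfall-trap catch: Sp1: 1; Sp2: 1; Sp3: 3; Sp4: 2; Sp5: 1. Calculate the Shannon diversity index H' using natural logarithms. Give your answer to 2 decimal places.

Total N = 1+1+3+2+1 = 8, so the proportions are 0.125, 0.125, 0.375, 0.25, 0.125 (working shown to 4 dp, full precision carried).
Each pᵢ ln pᵢ term: 0.125×(-2.0794)=-0.2599, 0.125×(-2.0794)=-0.2599, 0.375×(-0.9808)=-0.3678, 0.25×(-1.3863)=-0.3466, 0.125×(-2.0794)=-0.2599.
Sum = -1.4942, so H' = 1.49.

1.49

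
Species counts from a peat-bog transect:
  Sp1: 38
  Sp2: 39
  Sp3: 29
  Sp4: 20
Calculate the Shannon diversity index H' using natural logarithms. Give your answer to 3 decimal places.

Total N = 38+39+29+20 = 126, so the proportions are 0.30159, 0.30952, 0.23016, 0.15873 (working shown to 5 dp, full precision carried).
Each pᵢ ln pᵢ term: 0.30159×(-1.19870)=-0.36151, 0.30952×(-1.17272)=-0.36298, 0.23016×(-1.46899)=-0.33810, 0.15873×(-1.84055)=-0.29215.
Sum = -1.35475, so H' = 1.355.

1.355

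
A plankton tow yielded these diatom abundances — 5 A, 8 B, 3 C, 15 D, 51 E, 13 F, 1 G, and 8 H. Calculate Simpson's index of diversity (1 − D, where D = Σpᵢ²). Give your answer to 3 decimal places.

0.708

Total N = 5+8+3+15+51+13+1+8 = 104, so the proportions are 0.04808, 0.07692, 0.02885, 0.14423, 0.49038, 0.125, 0.00962, 0.07692 (working shown to 5 dp, full precision carried).
D = 0.04808² + 0.07692² + 0.02885² + 0.14423² + 0.49038² + 0.125² + 0.00962² + 0.07692² = 0.00231 + 0.00592 + 0.00083 + 0.02080 + 0.24048 + 0.01562 + 0.00009 + 0.00592 = 0.29197.
So 1 − D = 0.70803, i.e. 0.708 to 3 decimal places.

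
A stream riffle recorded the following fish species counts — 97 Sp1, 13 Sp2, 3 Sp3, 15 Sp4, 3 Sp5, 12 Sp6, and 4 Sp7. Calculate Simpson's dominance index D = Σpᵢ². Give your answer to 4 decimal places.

Total N = 97+13+3+15+3+12+4 = 147, so the proportions are 0.659864, 0.088435, 0.020408, 0.102041, 0.020408, 0.081633, 0.027211 (working shown to 6 dp, full precision carried).
D = 0.659864² + 0.088435² + 0.020408² + 0.102041² + 0.020408² + 0.081633² + 0.027211² = 0.435420 + 0.007821 + 0.000416 + 0.010412 + 0.000416 + 0.006664 + 0.000740 = 0.461891.
To 4 decimal places, D = 0.4619.

0.4619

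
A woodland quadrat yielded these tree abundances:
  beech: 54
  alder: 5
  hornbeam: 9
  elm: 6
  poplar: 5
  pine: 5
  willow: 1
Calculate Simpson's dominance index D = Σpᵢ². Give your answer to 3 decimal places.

0.430

Total N = 54+5+9+6+5+5+1 = 85, so the proportions are 0.63529, 0.05882, 0.10588, 0.07059, 0.05882, 0.05882, 0.01176 (working shown to 5 dp, full precision carried).
D = 0.63529² + 0.05882² + 0.10588² + 0.07059² + 0.05882² + 0.05882² + 0.01176² = 0.40360 + 0.00346 + 0.01121 + 0.00498 + 0.00346 + 0.00346 + 0.00014 = 0.43031.
To 3 decimal places, D = 0.430.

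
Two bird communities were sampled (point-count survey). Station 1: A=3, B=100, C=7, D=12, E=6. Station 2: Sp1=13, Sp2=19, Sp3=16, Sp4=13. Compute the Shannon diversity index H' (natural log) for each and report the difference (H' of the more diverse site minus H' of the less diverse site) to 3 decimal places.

0.568

Station 1: N=128, proportions 0.02344, 0.78125, 0.05469, 0.09375, 0.04688, giving H' = 0.80513 (working shown to 5 dp, full precision carried).
Station 2: N=61, proportions 0.21311, 0.31148, 0.2623, 0.21311, giving H' = 1.37326.
Difference = |0.80513 − 1.37326| = 0.56813, i.e. 0.568 to 3 decimal places.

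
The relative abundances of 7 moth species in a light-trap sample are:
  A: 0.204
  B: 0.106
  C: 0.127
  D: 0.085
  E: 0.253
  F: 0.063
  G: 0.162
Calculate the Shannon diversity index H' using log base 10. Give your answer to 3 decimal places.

0.804

Each pᵢ log₁₀ pᵢ term (working shown to 5 dp, full precision carried): 0.204×(-0.69037)=-0.14084, 0.106×(-0.97469)=-0.10332, 0.127×(-0.89620)=-0.11382, 0.085×(-1.07058)=-0.09100, 0.253×(-0.59688)=-0.15101, 0.063×(-1.20066)=-0.07564, 0.162×(-0.79048)=-0.12806.
Sum = -0.80368, so H' = 0.804.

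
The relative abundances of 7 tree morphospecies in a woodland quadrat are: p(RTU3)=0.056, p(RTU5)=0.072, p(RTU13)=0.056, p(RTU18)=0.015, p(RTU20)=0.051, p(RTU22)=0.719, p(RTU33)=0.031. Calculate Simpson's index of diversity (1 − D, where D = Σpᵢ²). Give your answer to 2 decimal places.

D = 0.056² + 0.072² + 0.056² + 0.015² + 0.051² + 0.719² + 0.031² = 0.0031 + 0.0052 + 0.0031 + 0.0002 + 0.0026 + 0.5170 + 0.0010 = 0.5322 (working shown to 4 dp, full precision carried).
So 1 − D = 0.4678, i.e. 0.47 to 2 decimal places.

0.47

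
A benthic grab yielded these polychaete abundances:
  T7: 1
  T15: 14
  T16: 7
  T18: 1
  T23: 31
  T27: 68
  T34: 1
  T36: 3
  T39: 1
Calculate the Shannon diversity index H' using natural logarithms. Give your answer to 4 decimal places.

1.3226

Total N = 1+14+7+1+31+68+1+3+1 = 127, so the proportions are 0.007874, 0.110236, 0.055118, 0.007874, 0.244094, 0.535433, 0.007874, 0.023622, 0.007874 (working shown to 6 dp, full precision carried).
Each pᵢ ln pᵢ term: 0.007874×(-4.844187)=-0.038143, 0.110236×(-2.205130)=-0.243085, 0.055118×(-2.898277)=-0.159748, 0.007874×(-4.844187)=-0.038143, 0.244094×(-1.410200)=-0.344222, 0.535433×(-0.624679)=-0.334474, 0.007874×(-4.844187)=-0.038143, 0.023622×(-3.745575)=-0.088478, 0.007874×(-4.844187)=-0.038143.
Sum = -1.322580, so H' = 1.3226.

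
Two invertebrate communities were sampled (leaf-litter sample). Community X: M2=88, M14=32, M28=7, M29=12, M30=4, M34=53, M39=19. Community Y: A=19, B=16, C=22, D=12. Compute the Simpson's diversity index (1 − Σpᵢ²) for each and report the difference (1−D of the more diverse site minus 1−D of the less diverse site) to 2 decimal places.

0.00

Community X: N=215, proportions 0.4093, 0.1488, 0.0326, 0.0558, 0.0186, 0.2465, 0.0884, giving 1−D = 0.7372 (working shown to 4 dp, full precision carried).
Community Y: N=69, proportions 0.2754, 0.2319, 0.3188, 0.1739, giving 1−D = 0.7385.
Difference = |0.7372 − 0.7385| = 0.0013, i.e. 0.00 to 2 decimal places.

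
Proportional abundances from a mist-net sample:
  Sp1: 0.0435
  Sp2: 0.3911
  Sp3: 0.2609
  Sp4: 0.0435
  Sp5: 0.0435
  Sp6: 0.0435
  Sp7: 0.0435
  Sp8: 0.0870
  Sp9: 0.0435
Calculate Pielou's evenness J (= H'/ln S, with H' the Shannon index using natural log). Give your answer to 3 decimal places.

0.796

H' = −Σ pᵢ ln pᵢ = −((-0.13637) + (-0.36716) + (-0.35055) + (-0.13637) + (-0.13637) + (-0.13637) + (-0.13637) + (-0.21244) + (-0.13637)) = 1.74839 (working shown to 5 dp, full precision carried).
With S = 9 species, ln S = 2.19722, so J = 1.74839/2.19722 = 0.79572, i.e. 0.796 to 3 decimal places.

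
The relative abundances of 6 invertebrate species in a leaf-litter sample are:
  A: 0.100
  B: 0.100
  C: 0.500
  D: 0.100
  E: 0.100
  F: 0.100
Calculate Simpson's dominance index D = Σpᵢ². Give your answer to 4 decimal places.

D = 0.1² + 0.1² + 0.5² + 0.1² + 0.1² + 0.1² = 0.010000 + 0.010000 + 0.250000 + 0.010000 + 0.010000 + 0.010000 = 0.300000 (working shown to 6 dp, full precision carried).
To 4 decimal places, D = 0.3000.

0.3000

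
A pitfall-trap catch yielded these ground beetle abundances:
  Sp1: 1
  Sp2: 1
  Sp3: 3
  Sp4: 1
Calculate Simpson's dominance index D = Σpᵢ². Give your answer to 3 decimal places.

Total N = 1+1+3+1 = 6, so the proportions are 0.16667, 0.16667, 0.5, 0.16667 (working shown to 5 dp, full precision carried).
D = 0.16667² + 0.16667² + 0.5² + 0.16667² = 0.02778 + 0.02778 + 0.25000 + 0.02778 = 0.33333.
To 3 decimal places, D = 0.333.

0.333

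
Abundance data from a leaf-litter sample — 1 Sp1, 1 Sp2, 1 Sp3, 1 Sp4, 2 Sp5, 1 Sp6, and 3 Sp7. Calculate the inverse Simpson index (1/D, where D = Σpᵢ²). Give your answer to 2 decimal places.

Total N = 1+1+1+1+2+1+3 = 10, so the proportions are 0.1, 0.1, 0.1, 0.1, 0.2, 0.1, 0.3 (working shown to 6 dp, full precision carried).
D = 0.1² + 0.1² + 0.1² + 0.1² + 0.2² + 0.1² + 0.3² = 0.010000 + 0.010000 + 0.010000 + 0.010000 + 0.040000 + 0.010000 + 0.090000 = 0.180000.
So 1/D = 5.5556, i.e. 5.56 to 2 decimal places.

5.56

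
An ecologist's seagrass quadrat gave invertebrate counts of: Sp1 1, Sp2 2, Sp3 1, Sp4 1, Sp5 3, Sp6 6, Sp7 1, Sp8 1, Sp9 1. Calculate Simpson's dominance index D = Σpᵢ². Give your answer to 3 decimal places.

Total N = 1+2+1+1+3+6+1+1+1 = 17, so the proportions are 0.05882, 0.11765, 0.05882, 0.05882, 0.17647, 0.35294, 0.05882, 0.05882, 0.05882 (working shown to 5 dp, full precision carried).
D = 0.05882² + 0.11765² + 0.05882² + 0.05882² + 0.17647² + 0.35294² + 0.05882² + 0.05882² + 0.05882² = 0.00346 + 0.01384 + 0.00346 + 0.00346 + 0.03114 + 0.12457 + 0.00346 + 0.00346 + 0.00346 = 0.19031.
To 3 decimal places, D = 0.190.

0.190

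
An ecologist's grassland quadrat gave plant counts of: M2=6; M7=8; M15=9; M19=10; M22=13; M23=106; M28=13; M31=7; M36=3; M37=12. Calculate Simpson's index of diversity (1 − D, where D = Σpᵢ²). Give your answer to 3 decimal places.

Total N = 6+8+9+10+13+106+13+7+3+12 = 187, so the proportions are 0.03209, 0.04278, 0.04813, 0.05348, 0.06952, 0.56684, 0.06952, 0.03743, 0.01604, 0.06417 (working shown to 5 dp, full precision carried).
D = 0.03209² + 0.04278² + 0.04813² + 0.05348² + 0.06952² + 0.56684² + 0.06952² + 0.03743² + 0.01604² + 0.06417² = 0.00103 + 0.00183 + 0.00232 + 0.00286 + 0.00483 + 0.32131 + 0.00483 + 0.00140 + 0.00026 + 0.00412 = 0.34479.
So 1 − D = 0.65521, i.e. 0.655 to 3 decimal places.

0.655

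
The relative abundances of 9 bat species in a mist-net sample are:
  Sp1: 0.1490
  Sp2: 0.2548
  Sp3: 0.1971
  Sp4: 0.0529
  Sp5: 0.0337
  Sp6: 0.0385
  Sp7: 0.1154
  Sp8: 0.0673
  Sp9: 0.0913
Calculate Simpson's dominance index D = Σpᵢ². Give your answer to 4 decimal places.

0.1576

D = 0.149² + 0.2548² + 0.1971² + 0.0529² + 0.0337² + 0.0385² + 0.1154² + 0.0673² + 0.0913² = 0.022201 + 0.064923 + 0.038848 + 0.002798 + 0.001136 + 0.001482 + 0.013317 + 0.004529 + 0.008336 = 0.157571 (working shown to 6 dp, full precision carried).
To 4 decimal places, D = 0.1576.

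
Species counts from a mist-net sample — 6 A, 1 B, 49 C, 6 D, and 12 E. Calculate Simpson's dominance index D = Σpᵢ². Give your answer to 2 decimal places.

0.48

Total N = 6+1+49+6+12 = 74, so the proportions are 0.0811, 0.0135, 0.6622, 0.0811, 0.1622 (working shown to 4 dp, full precision carried).
D = 0.0811² + 0.0135² + 0.6622² + 0.0811² + 0.1622² = 0.0066 + 0.0002 + 0.4385 + 0.0066 + 0.0263 = 0.4781.
To 2 decimal places, D = 0.48.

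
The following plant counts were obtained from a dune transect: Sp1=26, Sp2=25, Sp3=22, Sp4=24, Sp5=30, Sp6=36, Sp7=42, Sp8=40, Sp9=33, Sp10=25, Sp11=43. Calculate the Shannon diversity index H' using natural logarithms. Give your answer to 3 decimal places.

Total N = 26+25+22+24+30+36+42+40+33+25+43 = 346, so the proportions are 0.07514, 0.07225, 0.06358, 0.06936, 0.08671, 0.10405, 0.12139, 0.11561, 0.09538, 0.07225, 0.12428 (working shown to 5 dp, full precision carried).
Each pᵢ ln pᵢ term: 0.07514×(-2.58834)=-0.19450, 0.07225×(-2.62756)=-0.18985, 0.06358×(-2.75540)=-0.17520, 0.06936×(-2.66838)=-0.18509, 0.08671×(-2.44524)=-0.21202, 0.10405×(-2.26292)=-0.23545, 0.12139×(-2.10877)=-0.25598, 0.11561×(-2.15756)=-0.24943, 0.09538×(-2.34993)=-0.22413, 0.07225×(-2.62756)=-0.18985, 0.12428×(-2.08524)=-0.25915.
Sum = -2.37064, so H' = 2.371.

2.371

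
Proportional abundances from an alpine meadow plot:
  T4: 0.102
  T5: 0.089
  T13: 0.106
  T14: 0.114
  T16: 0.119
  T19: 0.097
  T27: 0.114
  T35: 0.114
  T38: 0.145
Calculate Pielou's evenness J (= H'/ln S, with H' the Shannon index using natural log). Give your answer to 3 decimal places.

0.996

H' = −Σ pᵢ ln pᵢ = −((-0.23284) + (-0.21530) + (-0.23790) + (-0.24756) + (-0.25331) + (-0.22631) + (-0.24756) + (-0.24756) + (-0.28000)) = 2.18833 (working shown to 5 dp, full precision carried).
With S = 9 species, ln S = 2.19722, so J = 2.18833/2.19722 = 0.99595, i.e. 0.996 to 3 decimal places.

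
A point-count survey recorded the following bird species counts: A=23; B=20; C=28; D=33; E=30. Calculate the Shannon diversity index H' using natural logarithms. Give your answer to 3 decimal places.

Total N = 23+20+28+33+30 = 134, so the proportions are 0.17164, 0.14925, 0.20896, 0.24627, 0.22388 (working shown to 5 dp, full precision carried).
Each pᵢ ln pᵢ term: 0.17164×(-1.76235)=-0.30249, 0.14925×(-1.90211)=-0.28390, 0.20896×(-1.56564)=-0.32715, 0.24627×(-1.40133)=-0.34510, 0.22388×(-1.49664)=-0.33507.
Sum = -1.59371, so H' = 1.594.

1.594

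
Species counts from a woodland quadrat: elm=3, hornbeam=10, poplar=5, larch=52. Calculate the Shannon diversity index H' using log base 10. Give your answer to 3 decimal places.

0.357

Total N = 3+10+5+52 = 70, so the proportions are 0.04286, 0.14286, 0.07143, 0.74286 (working shown to 5 dp, full precision carried).
Each pᵢ log₁₀ pᵢ term: 0.04286×(-1.36798)=-0.05863, 0.14286×(-0.84510)=-0.12073, 0.07143×(-1.14613)=-0.08187, 0.74286×(-0.12909)=-0.09590.
Sum = -0.35712, so H' = 0.357.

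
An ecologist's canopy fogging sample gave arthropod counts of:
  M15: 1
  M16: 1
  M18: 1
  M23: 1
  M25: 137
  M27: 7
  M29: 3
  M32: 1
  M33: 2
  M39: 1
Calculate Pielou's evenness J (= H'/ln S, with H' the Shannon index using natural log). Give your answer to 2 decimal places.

Total N = 1+1+1+1+137+7+3+1+2+1 = 155, so the proportions are 0.0065, 0.0065, 0.0065, 0.0065, 0.8839, 0.0452, 0.0194, 0.0065, 0.0129, 0.0065 (working shown to 4 dp, full precision carried).
H' = −Σ pᵢ ln pᵢ = −((-0.0325) + (-0.0325) + (-0.0325) + (-0.0325) + (-0.1091) + (-0.1399) + (-0.0764) + (-0.0325) + (-0.0561) + (-0.0325)) = 0.5767.
With S = 10 species, ln S = 2.3026, so J = 0.5767/2.3026 = 0.2505, i.e. 0.25 to 2 decimal places.

0.25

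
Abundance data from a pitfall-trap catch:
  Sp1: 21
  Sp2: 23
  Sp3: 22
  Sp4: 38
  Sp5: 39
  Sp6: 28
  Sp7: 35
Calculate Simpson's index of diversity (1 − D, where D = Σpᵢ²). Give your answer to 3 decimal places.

Total N = 21+23+22+38+39+28+35 = 206, so the proportions are 0.10194, 0.11165, 0.1068, 0.18447, 0.18932, 0.13592, 0.1699 (working shown to 5 dp, full precision carried).
D = 0.10194² + 0.11165² + 0.1068² + 0.18447² + 0.18932² + 0.13592² + 0.1699² = 0.01039 + 0.01247 + 0.01141 + 0.03403 + 0.03584 + 0.01847 + 0.02887 = 0.15148.
So 1 − D = 0.84852, i.e. 0.849 to 3 decimal places.

0.849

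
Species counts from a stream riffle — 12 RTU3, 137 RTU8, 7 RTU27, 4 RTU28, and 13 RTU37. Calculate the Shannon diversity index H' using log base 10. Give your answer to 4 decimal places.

0.3393

Total N = 12+137+7+4+13 = 173, so the proportions are 0.069364, 0.791908, 0.040462, 0.023121, 0.075145 (working shown to 6 dp, full precision carried).
Each pᵢ log₁₀ pᵢ term: 0.069364×(-1.158865)=-0.080384, 0.791908×(-0.101326)=-0.080240, 0.040462×(-1.392948)=-0.056362, 0.023121×(-1.635986)=-0.037826, 0.075145×(-1.124103)=-0.084470.
Sum = -0.339283, so H' = 0.3393.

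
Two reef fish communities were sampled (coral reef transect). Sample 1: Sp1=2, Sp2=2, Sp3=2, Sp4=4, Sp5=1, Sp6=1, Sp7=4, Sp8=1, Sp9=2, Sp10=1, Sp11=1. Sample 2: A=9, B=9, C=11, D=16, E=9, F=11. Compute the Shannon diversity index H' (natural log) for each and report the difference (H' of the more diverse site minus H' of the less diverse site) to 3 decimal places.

0.485

Sample 1: N=21, proportions 0.095238, 0.095238, 0.095238, 0.190476, 0.047619, 0.047619, 0.190476, 0.047619, 0.095238, 0.047619, 0.047619, giving H' = 2.252354 (working shown to 6 dp, full precision carried).
Sample 2: N=65, proportions 0.138462, 0.138462, 0.169231, 0.246154, 0.138462, 0.169231, giving H' = 1.767615.
Difference = |2.252354 − 1.767615| = 0.484739, i.e. 0.485 to 3 decimal places.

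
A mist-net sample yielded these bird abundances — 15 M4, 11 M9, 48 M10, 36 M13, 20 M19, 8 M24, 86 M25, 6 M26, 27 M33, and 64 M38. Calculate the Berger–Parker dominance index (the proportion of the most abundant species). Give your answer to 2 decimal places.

0.27

Total N = 15+11+48+36+20+8+86+6+27+64 = 321, so the proportions are 0.0467, 0.0343, 0.1495, 0.1121, 0.0623, 0.0249, 0.2679, 0.0187, 0.0841, 0.1994 (working shown to 4 dp, full precision carried).
The largest proportion is 0.2679, i.e. d = 0.27 to 2 decimal places.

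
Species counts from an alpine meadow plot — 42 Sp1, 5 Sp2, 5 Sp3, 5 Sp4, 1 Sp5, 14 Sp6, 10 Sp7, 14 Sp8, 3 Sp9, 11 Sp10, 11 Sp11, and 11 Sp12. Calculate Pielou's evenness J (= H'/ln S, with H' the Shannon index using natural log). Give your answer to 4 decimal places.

Total N = 42+5+5+5+1+14+10+14+3+11+11+11 = 132, so the proportions are 0.318182, 0.037879, 0.037879, 0.037879, 0.007576, 0.106061, 0.075758, 0.106061, 0.022727, 0.083333, 0.083333, 0.083333 (working shown to 6 dp, full precision carried).
H' = −Σ pᵢ ln pᵢ = −((-0.364360) + (-0.123991) + (-0.123991) + (-0.123991) + (-0.036991) + (-0.237973) + (-0.195471) + (-0.237973) + (-0.086004) + (-0.207076) + (-0.207076) + (-0.207076)) = 2.151972.
With S = 12 species, ln S = 2.484907, so J = 2.151972/2.484907 = 0.866017, i.e. 0.8660 to 4 decimal places.

0.8660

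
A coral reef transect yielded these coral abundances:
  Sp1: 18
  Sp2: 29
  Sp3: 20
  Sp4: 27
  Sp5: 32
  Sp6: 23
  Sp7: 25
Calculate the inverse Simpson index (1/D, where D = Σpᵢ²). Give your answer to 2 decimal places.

6.77

Total N = 18+29+20+27+32+23+25 = 174, so the proportions are 0.103448, 0.166667, 0.114943, 0.155172, 0.183908, 0.132184, 0.143678 (working shown to 6 dp, full precision carried).
D = 0.103448² + 0.166667² + 0.114943² + 0.155172² + 0.183908² + 0.132184² + 0.143678² = 0.010702 + 0.027778 + 0.013212 + 0.024078 + 0.033822 + 0.017473 + 0.020643 = 0.147708.
So 1/D = 6.7701, i.e. 6.77 to 2 decimal places.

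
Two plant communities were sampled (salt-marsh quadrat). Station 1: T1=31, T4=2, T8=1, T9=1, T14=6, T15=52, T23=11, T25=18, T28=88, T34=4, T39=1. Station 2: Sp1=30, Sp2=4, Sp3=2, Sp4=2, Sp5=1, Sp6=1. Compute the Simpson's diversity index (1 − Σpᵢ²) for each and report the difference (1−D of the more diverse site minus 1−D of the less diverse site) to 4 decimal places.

Station 1: N=215, proportions 0.144186, 0.009302, 0.004651, 0.004651, 0.027907, 0.24186, 0.051163, 0.083721, 0.409302, 0.018605, 0.004651, giving 1−D = 0.742282 (working shown to 6 dp, full precision carried).
Station 2: N=40, proportions 0.75, 0.1, 0.05, 0.05, 0.025, 0.025, giving 1−D = 0.421250.
Difference = |0.742282 − 0.421250| = 0.321032, i.e. 0.3210 to 4 decimal places.

0.3210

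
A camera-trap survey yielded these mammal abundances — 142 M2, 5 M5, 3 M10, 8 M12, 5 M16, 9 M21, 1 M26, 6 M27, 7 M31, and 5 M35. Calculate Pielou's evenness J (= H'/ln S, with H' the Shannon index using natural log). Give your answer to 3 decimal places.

Total N = 142+5+3+8+5+9+1+6+7+5 = 191, so the proportions are 0.74346, 0.02618, 0.01571, 0.04188, 0.02618, 0.04712, 0.00524, 0.03141, 0.03665, 0.02618 (working shown to 5 dp, full precision carried).
H' = −Σ pᵢ ln pᵢ = −((-0.22039) + (-0.09536) + (-0.06524) + (-0.13289) + (-0.09536) + (-0.14396) + (-0.02750) + (-0.10871) + (-0.12118) + (-0.09536)) = 1.10595.
With S = 10 species, ln S = 2.30259, so J = 1.10595/2.30259 = 0.48031, i.e. 0.480 to 3 decimal places.

0.480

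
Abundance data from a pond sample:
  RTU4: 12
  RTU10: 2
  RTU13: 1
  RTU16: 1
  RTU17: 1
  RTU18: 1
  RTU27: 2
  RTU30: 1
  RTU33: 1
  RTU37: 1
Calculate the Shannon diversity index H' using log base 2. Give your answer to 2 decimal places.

Total N = 12+2+1+1+1+1+2+1+1+1 = 23, so the proportions are 0.5217, 0.087, 0.0435, 0.0435, 0.0435, 0.0435, 0.087, 0.0435, 0.0435, 0.0435 (working shown to 4 dp, full precision carried).
Each pᵢ log₂ pᵢ term: 0.5217×(-0.9386)=-0.4897, 0.087×(-3.5236)=-0.3064, 0.0435×(-4.5236)=-0.1967, 0.0435×(-4.5236)=-0.1967, 0.0435×(-4.5236)=-0.1967, 0.0435×(-4.5236)=-0.1967, 0.087×(-3.5236)=-0.3064, 0.0435×(-4.5236)=-0.1967, 0.0435×(-4.5236)=-0.1967, 0.0435×(-4.5236)=-0.1967.
Sum = -2.4792, so H' = 2.48.

2.48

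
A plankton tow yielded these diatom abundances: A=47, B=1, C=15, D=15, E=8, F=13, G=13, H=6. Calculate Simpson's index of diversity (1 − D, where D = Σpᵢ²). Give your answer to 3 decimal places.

0.778

Total N = 47+1+15+15+8+13+13+6 = 118, so the proportions are 0.398305, 0.008475, 0.127119, 0.127119, 0.067797, 0.110169, 0.110169, 0.050847 (working shown to 6 dp, full precision carried).
D = 0.398305² + 0.008475² + 0.127119² + 0.127119² + 0.067797² + 0.110169² + 0.110169² + 0.050847² = 0.158647 + 0.000072 + 0.016159 + 0.016159 + 0.004596 + 0.012137 + 0.012137 + 0.002585 = 0.222494.
So 1 − D = 0.777506, i.e. 0.778 to 3 decimal places.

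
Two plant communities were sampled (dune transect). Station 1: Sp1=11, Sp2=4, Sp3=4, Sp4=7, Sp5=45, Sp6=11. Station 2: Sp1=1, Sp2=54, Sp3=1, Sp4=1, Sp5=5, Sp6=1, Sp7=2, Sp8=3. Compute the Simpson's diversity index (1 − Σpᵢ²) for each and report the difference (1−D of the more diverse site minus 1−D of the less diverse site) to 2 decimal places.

0.29

Station 1: N=82, proportions 0.1341, 0.0488, 0.0488, 0.0854, 0.5488, 0.1341, giving 1−D = 0.6508 (working shown to 4 dp, full precision carried).
Station 2: N=68, proportions 0.0147, 0.7941, 0.0147, 0.0147, 0.0735, 0.0147, 0.0294, 0.0441, giving 1−D = 0.3603.
Difference = |0.6508 − 0.3603| = 0.2905, i.e. 0.29 to 2 decimal places.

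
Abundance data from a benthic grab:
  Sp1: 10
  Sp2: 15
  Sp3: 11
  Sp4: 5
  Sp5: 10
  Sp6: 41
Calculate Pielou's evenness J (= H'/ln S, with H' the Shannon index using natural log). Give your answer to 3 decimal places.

0.865

Total N = 10+15+11+5+10+41 = 92, so the proportions are 0.1087, 0.16304, 0.11957, 0.05435, 0.1087, 0.44565 (working shown to 5 dp, full precision carried).
H' = −Σ pᵢ ln pᵢ = −((-0.24122) + (-0.29572) + (-0.25394) + (-0.15828) + (-0.24122) + (-0.36018)) = 1.55056.
With S = 6 species, ln S = 1.79176, so J = 1.55056/1.79176 = 0.86538, i.e. 0.865 to 3 decimal places.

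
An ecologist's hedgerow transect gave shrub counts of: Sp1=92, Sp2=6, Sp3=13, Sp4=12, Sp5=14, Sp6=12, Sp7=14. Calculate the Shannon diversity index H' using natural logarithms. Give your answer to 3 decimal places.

Total N = 92+6+13+12+14+12+14 = 163, so the proportions are 0.56442, 0.03681, 0.07975, 0.07362, 0.08589, 0.07362, 0.08589 (working shown to 5 dp, full precision carried).
Each pᵢ ln pᵢ term: 0.56442×(-0.57196)=-0.32282, 0.03681×(-3.30199)=-0.12155, 0.07975×(-2.52880)=-0.20168, 0.07362×(-2.60884)=-0.19206, 0.08589×(-2.45469)=-0.21083, 0.07362×(-2.60884)=-0.19206, 0.08589×(-2.45469)=-0.21083.
Sum = -1.45184, so H' = 1.452.

1.452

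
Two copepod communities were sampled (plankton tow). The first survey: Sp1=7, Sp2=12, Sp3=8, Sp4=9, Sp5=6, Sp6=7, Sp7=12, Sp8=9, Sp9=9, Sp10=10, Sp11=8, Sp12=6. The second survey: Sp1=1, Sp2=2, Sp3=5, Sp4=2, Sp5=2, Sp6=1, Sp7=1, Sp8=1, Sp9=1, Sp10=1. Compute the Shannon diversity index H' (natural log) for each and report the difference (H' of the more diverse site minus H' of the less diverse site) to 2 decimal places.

0.34

The first survey: N=103, proportions 0.068, 0.1165, 0.0777, 0.0874, 0.0583, 0.068, 0.1165, 0.0874, 0.0874, 0.0971, 0.0777, 0.0583, giving H' = 2.4599 (working shown to 4 dp, full precision carried).
The second survey: N=17, proportions 0.0588, 0.1176, 0.2941, 0.1176, 0.1176, 0.0588, 0.0588, 0.0588, 0.0588, 0.0588, giving H' = 2.1152.
Difference = |2.4599 − 2.1152| = 0.3447, i.e. 0.34 to 2 decimal places.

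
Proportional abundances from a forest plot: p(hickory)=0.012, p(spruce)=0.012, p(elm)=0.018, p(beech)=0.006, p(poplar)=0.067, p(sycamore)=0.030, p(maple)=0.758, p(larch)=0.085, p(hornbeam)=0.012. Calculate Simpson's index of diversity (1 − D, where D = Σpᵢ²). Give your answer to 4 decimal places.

0.4120

D = 0.012² + 0.012² + 0.018² + 0.006² + 0.067² + 0.03² + 0.758² + 0.085² + 0.012² = 0.000144 + 0.000144 + 0.000324 + 0.000036 + 0.004489 + 0.000900 + 0.574564 + 0.007225 + 0.000144 = 0.587970 (working shown to 6 dp, full precision carried).
So 1 − D = 0.412030, i.e. 0.4120 to 4 decimal places.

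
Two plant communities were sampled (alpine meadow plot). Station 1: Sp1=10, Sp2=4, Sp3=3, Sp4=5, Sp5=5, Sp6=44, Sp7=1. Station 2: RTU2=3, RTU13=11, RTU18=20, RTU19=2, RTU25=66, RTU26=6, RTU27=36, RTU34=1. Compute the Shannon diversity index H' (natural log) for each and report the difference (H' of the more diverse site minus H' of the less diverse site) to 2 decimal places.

Station 1: N=72, proportions 0.1389, 0.0556, 0.0417, 0.0694, 0.0694, 0.6111, 0.0139, giving H' = 1.2980 (working shown to 4 dp, full precision carried).
Station 2: N=145, proportions 0.0207, 0.0759, 0.1379, 0.0138, 0.4552, 0.0414, 0.2483, 0.0069, giving H' = 1.4785.
Difference = |1.2980 − 1.4785| = 0.1805, i.e. 0.18 to 2 decimal places.

0.18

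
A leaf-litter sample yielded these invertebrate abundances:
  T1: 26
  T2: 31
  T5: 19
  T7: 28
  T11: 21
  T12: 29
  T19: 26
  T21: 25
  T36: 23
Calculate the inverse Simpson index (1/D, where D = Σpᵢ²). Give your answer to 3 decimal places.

8.820

Total N = 26+31+19+28+21+29+26+25+23 = 228, so the proportions are 0.1140351, 0.1359649, 0.0833333, 0.122807, 0.0921053, 0.127193, 0.1140351, 0.1096491, 0.1008772 (working shown to 7 dp, full precision carried).
D = 0.1140351² + 0.1359649² + 0.0833333² + 0.122807² + 0.0921053² + 0.127193² + 0.1140351² + 0.1096491² + 0.1008772² = 0.0130040 + 0.0184865 + 0.0069444 + 0.0150816 + 0.0084834 + 0.0161781 + 0.0130040 + 0.0120229 + 0.0101762 = 0.1133810.
So 1/D = 8.81982, i.e. 8.820 to 3 decimal places.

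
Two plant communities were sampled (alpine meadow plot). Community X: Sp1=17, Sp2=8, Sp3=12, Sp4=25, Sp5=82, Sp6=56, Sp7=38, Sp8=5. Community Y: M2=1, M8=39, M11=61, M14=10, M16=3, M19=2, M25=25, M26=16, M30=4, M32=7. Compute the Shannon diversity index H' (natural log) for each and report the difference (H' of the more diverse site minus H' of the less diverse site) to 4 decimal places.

Community X: N=243, proportions 0.069959, 0.032922, 0.049383, 0.102881, 0.337449, 0.230453, 0.156379, 0.020576, giving H' = 1.755872 (working shown to 6 dp, full precision carried).
Community Y: N=168, proportions 0.005952, 0.232143, 0.363095, 0.059524, 0.017857, 0.011905, 0.14881, 0.095238, 0.02381, 0.041667, giving H' = 1.758785.
Difference = |1.755872 − 1.758785| = 0.002913, i.e. 0.0029 to 4 decimal places.

0.0029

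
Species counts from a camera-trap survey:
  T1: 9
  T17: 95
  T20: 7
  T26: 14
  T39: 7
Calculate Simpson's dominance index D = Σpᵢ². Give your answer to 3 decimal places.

0.539

Total N = 9+95+7+14+7 = 132, so the proportions are 0.06818, 0.7197, 0.05303, 0.10606, 0.05303 (working shown to 5 dp, full precision carried).
D = 0.06818² + 0.7197² + 0.05303² + 0.10606² + 0.05303² = 0.00465 + 0.51796 + 0.00281 + 0.01125 + 0.00281 = 0.53949.
To 3 decimal places, D = 0.539.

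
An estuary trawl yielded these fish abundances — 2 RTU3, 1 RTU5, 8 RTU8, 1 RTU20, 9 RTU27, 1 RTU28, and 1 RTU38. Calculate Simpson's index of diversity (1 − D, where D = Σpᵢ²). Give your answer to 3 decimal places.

Total N = 2+1+8+1+9+1+1 = 23, so the proportions are 0.08696, 0.04348, 0.34783, 0.04348, 0.3913, 0.04348, 0.04348 (working shown to 5 dp, full precision carried).
D = 0.08696² + 0.04348² + 0.34783² + 0.04348² + 0.3913² + 0.04348² + 0.04348² = 0.00756 + 0.00189 + 0.12098 + 0.00189 + 0.15312 + 0.00189 + 0.00189 = 0.28922.
So 1 − D = 0.71078, i.e. 0.711 to 3 decimal places.

0.711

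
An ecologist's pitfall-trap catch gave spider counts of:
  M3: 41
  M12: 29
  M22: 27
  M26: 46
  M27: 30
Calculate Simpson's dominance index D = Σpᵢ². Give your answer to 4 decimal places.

Total N = 41+29+27+46+30 = 173, so the proportions are 0.236994, 0.16763, 0.156069, 0.265896, 0.17341 (working shown to 6 dp, full precision carried).
D = 0.236994² + 0.16763² + 0.156069² + 0.265896² + 0.17341² = 0.056166 + 0.028100 + 0.024358 + 0.070701 + 0.030071 = 0.209396.
To 4 decimal places, D = 0.2094.

0.2094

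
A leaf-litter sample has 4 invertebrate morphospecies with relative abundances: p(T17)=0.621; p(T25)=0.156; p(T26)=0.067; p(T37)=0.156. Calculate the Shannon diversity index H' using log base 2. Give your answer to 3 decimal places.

1.524

Each pᵢ log₂ pᵢ term (working shown to 5 dp, full precision carried): 0.621×(-0.68733)=-0.42683, 0.156×(-2.68038)=-0.41814, 0.067×(-3.89970)=-0.26128, 0.156×(-2.68038)=-0.41814.
Sum = -1.52439, so H' = 1.524.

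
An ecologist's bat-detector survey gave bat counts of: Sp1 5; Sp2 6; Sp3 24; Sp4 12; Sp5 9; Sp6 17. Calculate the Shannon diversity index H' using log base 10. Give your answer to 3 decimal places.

Total N = 5+6+24+12+9+17 = 73, so the proportions are 0.06849, 0.08219, 0.32877, 0.16438, 0.12329, 0.23288 (working shown to 5 dp, full precision carried).
Each pᵢ log₁₀ pᵢ term: 0.06849×(-1.16435)=-0.07975, 0.08219×(-1.08517)=-0.08919, 0.32877×(-0.48311)=-0.15883, 0.16438×(-0.78414)=-0.12890, 0.12329×(-0.90908)=-0.11208, 0.23288×(-0.63287)=-0.14738.
Sum = -0.71613, so H' = 0.716.

0.716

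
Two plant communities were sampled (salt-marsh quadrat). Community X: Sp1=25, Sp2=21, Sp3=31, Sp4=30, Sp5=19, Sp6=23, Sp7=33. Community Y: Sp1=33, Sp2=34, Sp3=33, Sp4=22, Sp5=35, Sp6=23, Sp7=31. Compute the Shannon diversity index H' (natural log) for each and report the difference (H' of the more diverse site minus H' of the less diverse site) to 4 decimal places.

Community X: N=182, proportions 0.137363, 0.115385, 0.17033, 0.164835, 0.104396, 0.126374, 0.181319, giving H' = 1.927403 (working shown to 6 dp, full precision carried).
Community Y: N=211, proportions 0.156398, 0.161137, 0.156398, 0.104265, 0.165877, 0.109005, 0.146919, giving H' = 1.931593.
Difference = |1.927403 − 1.931593| = 0.004190, i.e. 0.0042 to 4 decimal places.

0.0042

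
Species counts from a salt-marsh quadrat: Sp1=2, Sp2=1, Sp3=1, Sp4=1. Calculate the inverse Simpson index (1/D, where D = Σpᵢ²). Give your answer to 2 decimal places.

Total N = 2+1+1+1 = 5, so the proportions are 0.4, 0.2, 0.2, 0.2 (working shown to 6 dp, full precision carried).
D = 0.4² + 0.2² + 0.2² + 0.2² = 0.160000 + 0.040000 + 0.040000 + 0.040000 = 0.280000.
So 1/D = 3.5714, i.e. 3.57 to 2 decimal places.

3.57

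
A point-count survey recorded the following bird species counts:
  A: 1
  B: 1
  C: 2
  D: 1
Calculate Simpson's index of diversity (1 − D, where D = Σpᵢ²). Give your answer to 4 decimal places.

0.7200

Total N = 1+1+2+1 = 5, so the proportions are 0.2, 0.2, 0.4, 0.2 (working shown to 6 dp, full precision carried).
D = 0.2² + 0.2² + 0.4² + 0.2² = 0.040000 + 0.040000 + 0.160000 + 0.040000 = 0.280000.
So 1 − D = 0.720000, i.e. 0.7200 to 4 decimal places.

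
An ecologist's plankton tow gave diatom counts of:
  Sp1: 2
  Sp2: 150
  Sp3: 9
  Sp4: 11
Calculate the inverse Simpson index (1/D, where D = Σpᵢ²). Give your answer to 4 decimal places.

Total N = 2+150+9+11 = 172, so the proportions are 0.0116279, 0.872093, 0.0523256, 0.0639535 (working shown to 7 dp, full precision carried).
D = 0.0116279² + 0.872093² + 0.0523256² + 0.0639535² = 0.0001352 + 0.7605462 + 0.0027380 + 0.0040900 = 0.7675095.
So 1/D = 1.302916, i.e. 1.3029 to 4 decimal places.

1.3029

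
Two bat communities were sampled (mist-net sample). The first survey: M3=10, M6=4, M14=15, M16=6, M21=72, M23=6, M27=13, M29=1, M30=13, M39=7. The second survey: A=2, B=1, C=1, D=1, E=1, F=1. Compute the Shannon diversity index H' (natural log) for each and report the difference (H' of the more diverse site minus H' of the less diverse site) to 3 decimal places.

0.015

The first survey: N=147, proportions 0.068027, 0.027211, 0.102041, 0.040816, 0.489796, 0.040816, 0.088435, 0.006803, 0.088435, 0.047619, giving H' = 1.732454 (working shown to 6 dp, full precision carried).
The second survey: N=7, proportions 0.285714, 0.142857, 0.142857, 0.142857, 0.142857, 0.142857, giving H' = 1.747868.
Difference = |1.732454 − 1.747868| = 0.015414, i.e. 0.015 to 3 decimal places.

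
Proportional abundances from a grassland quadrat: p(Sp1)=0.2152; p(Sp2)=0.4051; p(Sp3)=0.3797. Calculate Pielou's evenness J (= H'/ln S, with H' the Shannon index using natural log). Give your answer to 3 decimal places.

H' = −Σ pᵢ ln pᵢ = −((-0.33059) + (-0.36606) + (-0.36769)) = 1.06434 (working shown to 5 dp, full precision carried).
With S = 3 species, ln S = 1.09861, so J = 1.06434/1.09861 = 0.96880, i.e. 0.969 to 3 decimal places.

0.969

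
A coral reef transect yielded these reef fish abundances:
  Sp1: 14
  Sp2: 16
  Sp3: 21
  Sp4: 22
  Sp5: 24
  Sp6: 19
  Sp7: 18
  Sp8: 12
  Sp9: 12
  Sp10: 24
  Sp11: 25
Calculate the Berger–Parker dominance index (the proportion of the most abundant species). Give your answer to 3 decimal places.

Total N = 14+16+21+22+24+19+18+12+12+24+25 = 207, so the proportions are 0.06763, 0.07729, 0.10145, 0.10628, 0.11594, 0.09179, 0.08696, 0.05797, 0.05797, 0.11594, 0.12077 (working shown to 5 dp, full precision carried).
The largest proportion is 0.12077, i.e. d = 0.121 to 3 decimal places.

0.121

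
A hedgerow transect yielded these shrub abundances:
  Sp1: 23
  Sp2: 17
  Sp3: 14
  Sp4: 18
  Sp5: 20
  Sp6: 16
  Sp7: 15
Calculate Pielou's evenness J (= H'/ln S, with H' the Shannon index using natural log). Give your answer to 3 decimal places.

0.993

Total N = 23+17+14+18+20+16+15 = 123, so the proportions are 0.18699, 0.13821, 0.11382, 0.14634, 0.1626, 0.13008, 0.12195 (working shown to 5 dp, full precision carried).
H' = −Σ pᵢ ln pᵢ = −((-0.31353) + (-0.27352) + (-0.24735) + (-0.28124) + (-0.29536) + (-0.26531) + (-0.25660)) = 1.93291.
With S = 7 species, ln S = 1.94591, so J = 1.93291/1.94591 = 0.99332, i.e. 0.993 to 3 decimal places.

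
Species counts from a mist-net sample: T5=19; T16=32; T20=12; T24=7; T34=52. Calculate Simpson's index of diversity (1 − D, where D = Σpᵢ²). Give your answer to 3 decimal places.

0.712

Total N = 19+32+12+7+52 = 122, so the proportions are 0.15574, 0.2623, 0.09836, 0.05738, 0.42623 (working shown to 5 dp, full precision carried).
D = 0.15574² + 0.2623² + 0.09836² + 0.05738² + 0.42623² = 0.02425 + 0.06880 + 0.00967 + 0.00329 + 0.18167 = 0.28769.
So 1 − D = 0.71231, i.e. 0.712 to 3 decimal places.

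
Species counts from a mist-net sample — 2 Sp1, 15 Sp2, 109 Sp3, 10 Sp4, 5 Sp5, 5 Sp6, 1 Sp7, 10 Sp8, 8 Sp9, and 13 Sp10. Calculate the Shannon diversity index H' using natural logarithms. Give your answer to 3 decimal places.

Total N = 2+15+109+10+5+5+1+10+8+13 = 178, so the proportions are 0.01124, 0.08427, 0.61236, 0.05618, 0.02809, 0.02809, 0.00562, 0.05618, 0.04494, 0.07303 (working shown to 5 dp, full precision carried).
Each pᵢ ln pᵢ term: 0.01124×(-4.48864)=-0.05043, 0.08427×(-2.47373)=-0.20846, 0.61236×(-0.49044)=-0.30032, 0.05618×(-2.87920)=-0.16175, 0.02809×(-3.57235)=-0.10035, 0.02809×(-3.57235)=-0.10035, 0.00562×(-5.18178)=-0.02911, 0.05618×(-2.87920)=-0.16175, 0.04494×(-3.10234)=-0.13943, 0.07303×(-2.61683)=-0.19112.
Sum = -1.44308, so H' = 1.443.

1.443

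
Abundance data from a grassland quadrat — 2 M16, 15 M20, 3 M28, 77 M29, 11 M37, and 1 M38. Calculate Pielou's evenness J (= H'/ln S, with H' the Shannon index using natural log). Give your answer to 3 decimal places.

Total N = 2+15+3+77+11+1 = 109, so the proportions are 0.01835, 0.13761, 0.02752, 0.70642, 0.10092, 0.00917 (working shown to 5 dp, full precision carried).
H' = −Σ pᵢ ln pᵢ = −((-0.07336) + (-0.27293) + (-0.09888) + (-0.24551) + (-0.23145) + (-0.04304)) = 0.96518.
With S = 6 species, ln S = 1.79176, so J = 0.96518/1.79176 = 0.53867, i.e. 0.539 to 3 decimal places.

0.539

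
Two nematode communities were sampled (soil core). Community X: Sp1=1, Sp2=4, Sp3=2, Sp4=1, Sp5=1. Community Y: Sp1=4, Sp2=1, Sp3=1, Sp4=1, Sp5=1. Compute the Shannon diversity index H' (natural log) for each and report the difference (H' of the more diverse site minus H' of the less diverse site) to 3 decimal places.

Community X: N=9, proportions 0.11111, 0.44444, 0.22222, 0.11111, 0.11111, giving H' = 1.42706 (working shown to 5 dp, full precision carried).
Community Y: N=8, proportions 0.5, 0.125, 0.125, 0.125, 0.125, giving H' = 1.38629.
Difference = |1.42706 − 1.38629| = 0.04077, i.e. 0.041 to 3 decimal places.

0.041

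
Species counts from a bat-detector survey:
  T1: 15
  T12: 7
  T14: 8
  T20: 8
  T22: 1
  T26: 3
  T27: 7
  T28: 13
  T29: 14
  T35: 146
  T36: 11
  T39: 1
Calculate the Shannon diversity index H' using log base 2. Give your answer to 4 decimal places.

2.1446

Total N = 15+7+8+8+1+3+7+13+14+146+11+1 = 234, so the proportions are 0.064103, 0.029915, 0.034188, 0.034188, 0.004274, 0.012821, 0.029915, 0.055556, 0.059829, 0.623932, 0.047009, 0.004274 (working shown to 6 dp, full precision carried).
Each pᵢ log₂ pᵢ term: 0.064103×(-3.963474)=-0.254069, 0.029915×(-5.063010)=-0.151458, 0.034188×(-4.870365)=-0.166508, 0.034188×(-4.870365)=-0.166508, 0.004274×(-7.870365)=-0.033634, 0.012821×(-6.285402)=-0.080582, 0.029915×(-5.063010)=-0.151458, 0.055556×(-4.169925)=-0.231663, 0.059829×(-4.063010)=-0.243086, 0.623932×(-0.680540)=-0.424611, 0.047009×(-4.410933)=-0.207352, 0.004274×(-7.870365)=-0.033634.
Sum = -2.144561, so H' = 2.1446.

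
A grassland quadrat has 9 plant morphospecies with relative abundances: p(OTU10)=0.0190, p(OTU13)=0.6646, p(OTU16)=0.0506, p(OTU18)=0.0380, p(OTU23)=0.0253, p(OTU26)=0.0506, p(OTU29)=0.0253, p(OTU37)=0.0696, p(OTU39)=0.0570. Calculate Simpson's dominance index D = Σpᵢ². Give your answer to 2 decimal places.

0.46

D = 0.019² + 0.6646² + 0.0506² + 0.038² + 0.0253² + 0.0506² + 0.0253² + 0.0696² + 0.057² = 0.0004 + 0.4417 + 0.0026 + 0.0014 + 0.0006 + 0.0026 + 0.0006 + 0.0048 + 0.0032 = 0.4580 (working shown to 4 dp, full precision carried).
To 2 decimal places, D = 0.46.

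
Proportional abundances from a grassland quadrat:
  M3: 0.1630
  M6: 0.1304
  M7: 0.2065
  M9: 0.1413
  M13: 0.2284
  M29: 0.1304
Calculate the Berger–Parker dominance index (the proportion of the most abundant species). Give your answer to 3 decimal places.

The largest proportion is 0.2284, i.e. d = 0.228 to 3 decimal places.

0.228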